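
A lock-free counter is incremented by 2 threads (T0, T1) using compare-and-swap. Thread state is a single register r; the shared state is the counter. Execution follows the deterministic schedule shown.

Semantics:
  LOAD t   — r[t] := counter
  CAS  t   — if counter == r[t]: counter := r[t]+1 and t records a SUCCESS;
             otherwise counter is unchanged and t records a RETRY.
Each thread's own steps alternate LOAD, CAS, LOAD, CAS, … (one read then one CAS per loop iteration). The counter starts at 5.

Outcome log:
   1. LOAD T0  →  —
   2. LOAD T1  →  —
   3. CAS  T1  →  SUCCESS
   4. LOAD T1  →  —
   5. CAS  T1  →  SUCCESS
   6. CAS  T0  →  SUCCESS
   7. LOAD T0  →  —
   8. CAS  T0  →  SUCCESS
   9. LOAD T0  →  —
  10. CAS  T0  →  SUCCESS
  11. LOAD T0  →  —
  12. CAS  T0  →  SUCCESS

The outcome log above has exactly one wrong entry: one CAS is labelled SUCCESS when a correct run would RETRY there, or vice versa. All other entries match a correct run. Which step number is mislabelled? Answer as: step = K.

Reference trace:
#1 T0 reads 5
#2 T1 reads 5
#3 T1 CAS(5→6) writes; counter now 6
#4 T1 reads 6
#5 T1 CAS(6→7) writes; counter now 7
#6 T0 CAS(5→6) fails; counter now 7
#7 T0 reads 7
#8 T0 CAS(7→8) writes; counter now 8
#9 T0 reads 8
#10 T0 CAS(8→9) writes; counter now 9
#11 T0 reads 9
#12 T0 CAS(9→10) writes; counter now 10
Mismatch at 6.

step = 6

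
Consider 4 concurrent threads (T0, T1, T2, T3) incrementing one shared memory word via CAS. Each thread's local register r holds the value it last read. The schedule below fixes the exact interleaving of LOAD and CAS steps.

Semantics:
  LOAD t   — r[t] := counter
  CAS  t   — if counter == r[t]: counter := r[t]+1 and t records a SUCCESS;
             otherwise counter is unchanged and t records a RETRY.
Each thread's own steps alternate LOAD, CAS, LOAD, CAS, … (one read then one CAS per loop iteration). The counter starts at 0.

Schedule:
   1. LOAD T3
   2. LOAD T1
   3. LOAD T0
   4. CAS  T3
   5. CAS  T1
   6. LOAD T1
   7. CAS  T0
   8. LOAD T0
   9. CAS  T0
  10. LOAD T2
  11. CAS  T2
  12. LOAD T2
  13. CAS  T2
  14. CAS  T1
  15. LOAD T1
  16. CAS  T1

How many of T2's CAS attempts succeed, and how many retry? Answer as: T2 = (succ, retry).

[1] T3.load  rd  (counter 0, T3.r 0)
[2] T1.load  rd  (counter 0, T1.r 0)
[3] T0.load  rd  (counter 0, T0.r 0)
[4] T3.cas  hit  (counter 1, T3.r 0)
[5] T1.cas  miss  (counter 1, T1.r 0)
[6] T1.load  rd  (counter 1, T1.r 1)
[7] T0.cas  miss  (counter 1, T0.r 0)
[8] T0.load  rd  (counter 1, T0.r 1)
[9] T0.cas  hit  (counter 2, T0.r 1)
[10] T2.load  rd  (counter 2, T2.r 2)
[11] T2.cas  hit  (counter 3, T2.r 2)
[12] T2.load  rd  (counter 3, T2.r 3)
[13] T2.cas  hit  (counter 4, T2.r 3)
[14] T1.cas  miss  (counter 4, T1.r 1)
[15] T1.load  rd  (counter 4, T1.r 4)
[16] T1.cas  hit  (counter 5, T1.r 4)

T2 = (2, 0)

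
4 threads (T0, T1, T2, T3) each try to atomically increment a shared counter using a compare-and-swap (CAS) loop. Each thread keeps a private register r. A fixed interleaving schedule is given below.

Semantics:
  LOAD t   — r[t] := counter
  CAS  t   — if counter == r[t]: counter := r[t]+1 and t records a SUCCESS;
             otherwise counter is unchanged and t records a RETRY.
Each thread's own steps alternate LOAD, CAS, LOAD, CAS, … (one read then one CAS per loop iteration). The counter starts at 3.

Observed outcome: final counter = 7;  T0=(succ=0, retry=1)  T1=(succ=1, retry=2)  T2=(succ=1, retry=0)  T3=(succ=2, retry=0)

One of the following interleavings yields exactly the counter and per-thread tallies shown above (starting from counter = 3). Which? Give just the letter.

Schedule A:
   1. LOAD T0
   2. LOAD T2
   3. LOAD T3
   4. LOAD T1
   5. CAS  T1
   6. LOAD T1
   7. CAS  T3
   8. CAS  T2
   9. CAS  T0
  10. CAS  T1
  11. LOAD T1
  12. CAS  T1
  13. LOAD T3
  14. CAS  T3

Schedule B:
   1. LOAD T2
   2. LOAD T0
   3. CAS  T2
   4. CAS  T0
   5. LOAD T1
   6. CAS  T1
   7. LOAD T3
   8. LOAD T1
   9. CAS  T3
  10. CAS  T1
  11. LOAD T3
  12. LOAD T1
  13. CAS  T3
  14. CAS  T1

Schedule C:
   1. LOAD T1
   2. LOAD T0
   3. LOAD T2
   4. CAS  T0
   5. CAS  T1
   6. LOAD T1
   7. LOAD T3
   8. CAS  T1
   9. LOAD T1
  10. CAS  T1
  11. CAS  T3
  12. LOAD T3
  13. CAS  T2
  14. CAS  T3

B

Simulating candidate B:
1. LOAD T2 → mem=3 r[T2]=3 [LOAD]
2. LOAD T0 → mem=3 r[T0]=3 [LOAD]
3. CAS T2 → mem=4 r[T2]=3 [OK]
4. CAS T0 → mem=4 r[T0]=3 [RETRY]
5. LOAD T1 → mem=4 r[T1]=4 [LOAD]
6. CAS T1 → mem=5 r[T1]=4 [OK]
7. LOAD T3 → mem=5 r[T3]=5 [LOAD]
8. LOAD T1 → mem=5 r[T1]=5 [LOAD]
9. CAS T3 → mem=6 r[T3]=5 [OK]
10. CAS T1 → mem=6 r[T1]=5 [RETRY]
11. LOAD T3 → mem=6 r[T3]=6 [LOAD]
12. LOAD T1 → mem=6 r[T1]=6 [LOAD]
13. CAS T3 → mem=7 r[T3]=6 [OK]
14. CAS T1 → mem=7 r[T1]=6 [RETRY]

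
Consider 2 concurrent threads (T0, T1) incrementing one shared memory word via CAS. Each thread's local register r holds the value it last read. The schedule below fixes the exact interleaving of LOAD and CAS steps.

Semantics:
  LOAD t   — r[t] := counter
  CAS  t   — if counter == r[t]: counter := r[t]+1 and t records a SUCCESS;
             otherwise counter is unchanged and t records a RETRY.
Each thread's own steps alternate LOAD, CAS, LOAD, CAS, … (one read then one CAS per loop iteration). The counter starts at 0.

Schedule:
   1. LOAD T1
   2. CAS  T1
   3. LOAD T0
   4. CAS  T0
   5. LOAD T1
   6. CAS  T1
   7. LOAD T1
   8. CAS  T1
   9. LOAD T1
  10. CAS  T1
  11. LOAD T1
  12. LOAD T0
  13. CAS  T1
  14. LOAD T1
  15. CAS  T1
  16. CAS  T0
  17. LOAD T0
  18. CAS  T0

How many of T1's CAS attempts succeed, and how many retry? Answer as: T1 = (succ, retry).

T1 LOAD — after: cnt=0, r=0 — load
T1 CAS — after: cnt=1, r=0 — ok
T0 LOAD — after: cnt=1, r=1 — load
T0 CAS — after: cnt=2, r=1 — ok
T1 LOAD — after: cnt=2, r=2 — load
T1 CAS — after: cnt=3, r=2 — ok
T1 LOAD — after: cnt=3, r=3 — load
T1 CAS — after: cnt=4, r=3 — ok
T1 LOAD — after: cnt=4, r=4 — load
T1 CAS — after: cnt=5, r=4 — ok
T1 LOAD — after: cnt=5, r=5 — load
T0 LOAD — after: cnt=5, r=5 — load
T1 CAS — after: cnt=6, r=5 — ok
T1 LOAD — after: cnt=6, r=6 — load
T1 CAS — after: cnt=7, r=6 — ok
T0 CAS — after: cnt=7, r=5 — retry
T0 LOAD — after: cnt=7, r=7 — load
T0 CAS — after: cnt=8, r=7 — ok

T1 = (6, 0)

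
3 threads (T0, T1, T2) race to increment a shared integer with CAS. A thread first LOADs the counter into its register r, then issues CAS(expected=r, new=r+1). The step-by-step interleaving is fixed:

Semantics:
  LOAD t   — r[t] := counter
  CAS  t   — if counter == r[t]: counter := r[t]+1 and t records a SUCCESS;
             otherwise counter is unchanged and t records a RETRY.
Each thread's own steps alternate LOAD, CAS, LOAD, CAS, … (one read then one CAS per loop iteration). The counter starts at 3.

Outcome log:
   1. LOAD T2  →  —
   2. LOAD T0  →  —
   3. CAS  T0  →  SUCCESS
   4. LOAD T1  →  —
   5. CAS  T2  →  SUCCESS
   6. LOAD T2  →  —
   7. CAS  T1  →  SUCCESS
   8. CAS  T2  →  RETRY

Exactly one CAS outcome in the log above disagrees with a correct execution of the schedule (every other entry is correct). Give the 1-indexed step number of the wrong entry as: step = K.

Reference trace:
step 1: T2 LOAD ⇒ load; ctr=3 reg=3
step 2: T0 LOAD ⇒ load; ctr=3 reg=3
step 3: T0 CAS ⇒ ok; ctr=4 reg=3
step 4: T1 LOAD ⇒ load; ctr=4 reg=4
step 5: T2 CAS ⇒ retry; ctr=4 reg=3
step 6: T2 LOAD ⇒ load; ctr=4 reg=4
step 7: T1 CAS ⇒ ok; ctr=5 reg=4
step 8: T2 CAS ⇒ retry; ctr=5 reg=4
Flip is step 5.

step = 5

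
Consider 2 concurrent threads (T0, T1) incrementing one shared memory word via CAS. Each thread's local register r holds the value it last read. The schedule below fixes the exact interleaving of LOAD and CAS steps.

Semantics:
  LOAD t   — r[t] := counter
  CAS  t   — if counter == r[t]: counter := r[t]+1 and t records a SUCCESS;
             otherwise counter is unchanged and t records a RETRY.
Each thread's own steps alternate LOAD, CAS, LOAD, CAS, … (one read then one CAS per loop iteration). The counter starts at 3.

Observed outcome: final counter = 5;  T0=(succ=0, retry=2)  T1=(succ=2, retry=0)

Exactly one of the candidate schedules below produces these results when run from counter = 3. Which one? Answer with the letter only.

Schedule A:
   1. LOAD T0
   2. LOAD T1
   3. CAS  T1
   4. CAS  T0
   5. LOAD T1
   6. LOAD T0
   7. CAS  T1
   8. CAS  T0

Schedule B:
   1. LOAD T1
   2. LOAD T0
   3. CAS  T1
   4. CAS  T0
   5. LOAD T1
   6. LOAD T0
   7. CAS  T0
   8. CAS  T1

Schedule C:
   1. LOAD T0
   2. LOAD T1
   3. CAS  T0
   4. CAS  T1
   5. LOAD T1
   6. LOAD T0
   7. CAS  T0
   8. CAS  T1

A

Run A:
T0 LOAD — after: cnt=3, r=3 — load
T1 LOAD — after: cnt=3, r=3 — load
T1 CAS — after: cnt=4, r=3 — ok
T0 CAS — after: cnt=4, r=3 — retry
T1 LOAD — after: cnt=4, r=4 — load
T0 LOAD — after: cnt=4, r=4 — load
T1 CAS — after: cnt=5, r=4 — ok
T0 CAS — after: cnt=5, r=4 — retry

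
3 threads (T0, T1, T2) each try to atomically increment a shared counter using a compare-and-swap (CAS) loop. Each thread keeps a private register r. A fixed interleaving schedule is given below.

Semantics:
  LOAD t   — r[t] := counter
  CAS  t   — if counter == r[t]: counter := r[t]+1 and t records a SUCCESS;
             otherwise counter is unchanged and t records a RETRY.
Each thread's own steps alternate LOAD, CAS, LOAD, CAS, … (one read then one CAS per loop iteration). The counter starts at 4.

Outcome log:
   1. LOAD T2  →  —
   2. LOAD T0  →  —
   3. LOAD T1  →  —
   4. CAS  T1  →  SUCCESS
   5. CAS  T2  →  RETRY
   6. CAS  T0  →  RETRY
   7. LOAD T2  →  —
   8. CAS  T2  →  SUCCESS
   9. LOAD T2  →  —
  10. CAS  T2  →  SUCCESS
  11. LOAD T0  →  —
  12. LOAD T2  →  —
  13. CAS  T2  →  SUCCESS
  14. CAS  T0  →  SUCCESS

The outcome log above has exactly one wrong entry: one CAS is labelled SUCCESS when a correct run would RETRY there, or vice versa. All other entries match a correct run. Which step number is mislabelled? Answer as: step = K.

step = 14

Reference trace:
1. LOAD T2 → mem=4 r[T2]=4 [LOAD]
2. LOAD T0 → mem=4 r[T0]=4 [LOAD]
3. LOAD T1 → mem=4 r[T1]=4 [LOAD]
4. CAS T1 → mem=5 r[T1]=4 [OK]
5. CAS T2 → mem=5 r[T2]=4 [RETRY]
6. CAS T0 → mem=5 r[T0]=4 [RETRY]
7. LOAD T2 → mem=5 r[T2]=5 [LOAD]
8. CAS T2 → mem=6 r[T2]=5 [OK]
9. LOAD T2 → mem=6 r[T2]=6 [LOAD]
10. CAS T2 → mem=7 r[T2]=6 [OK]
11. LOAD T0 → mem=7 r[T0]=7 [LOAD]
12. LOAD T2 → mem=7 r[T2]=7 [LOAD]
13. CAS T2 → mem=8 r[T2]=7 [OK]
14. CAS T0 → mem=8 r[T0]=7 [RETRY]
Flip is step 14.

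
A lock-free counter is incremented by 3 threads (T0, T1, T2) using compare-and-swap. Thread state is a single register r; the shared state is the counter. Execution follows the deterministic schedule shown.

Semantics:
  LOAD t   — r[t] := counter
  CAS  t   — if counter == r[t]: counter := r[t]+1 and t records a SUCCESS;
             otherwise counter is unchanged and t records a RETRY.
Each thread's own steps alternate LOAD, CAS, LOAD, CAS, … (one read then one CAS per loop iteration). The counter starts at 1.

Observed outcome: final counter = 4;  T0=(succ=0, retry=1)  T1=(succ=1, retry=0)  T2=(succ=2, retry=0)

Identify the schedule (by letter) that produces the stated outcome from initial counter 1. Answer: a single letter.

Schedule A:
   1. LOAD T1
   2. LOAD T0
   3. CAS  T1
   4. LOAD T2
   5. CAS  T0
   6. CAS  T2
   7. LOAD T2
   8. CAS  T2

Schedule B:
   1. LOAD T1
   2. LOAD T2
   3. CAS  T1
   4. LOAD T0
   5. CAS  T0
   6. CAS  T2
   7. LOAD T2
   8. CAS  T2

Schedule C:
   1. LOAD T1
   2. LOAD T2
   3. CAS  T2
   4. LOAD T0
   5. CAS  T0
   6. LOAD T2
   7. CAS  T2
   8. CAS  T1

A

Run A:
1. LOAD T1 → mem=1 r[T1]=1 [LOAD]
2. LOAD T0 → mem=1 r[T0]=1 [LOAD]
3. CAS T1 → mem=2 r[T1]=1 [OK]
4. LOAD T2 → mem=2 r[T2]=2 [LOAD]
5. CAS T0 → mem=2 r[T0]=1 [RETRY]
6. CAS T2 → mem=3 r[T2]=2 [OK]
7. LOAD T2 → mem=3 r[T2]=3 [LOAD]
8. CAS T2 → mem=4 r[T2]=3 [OK]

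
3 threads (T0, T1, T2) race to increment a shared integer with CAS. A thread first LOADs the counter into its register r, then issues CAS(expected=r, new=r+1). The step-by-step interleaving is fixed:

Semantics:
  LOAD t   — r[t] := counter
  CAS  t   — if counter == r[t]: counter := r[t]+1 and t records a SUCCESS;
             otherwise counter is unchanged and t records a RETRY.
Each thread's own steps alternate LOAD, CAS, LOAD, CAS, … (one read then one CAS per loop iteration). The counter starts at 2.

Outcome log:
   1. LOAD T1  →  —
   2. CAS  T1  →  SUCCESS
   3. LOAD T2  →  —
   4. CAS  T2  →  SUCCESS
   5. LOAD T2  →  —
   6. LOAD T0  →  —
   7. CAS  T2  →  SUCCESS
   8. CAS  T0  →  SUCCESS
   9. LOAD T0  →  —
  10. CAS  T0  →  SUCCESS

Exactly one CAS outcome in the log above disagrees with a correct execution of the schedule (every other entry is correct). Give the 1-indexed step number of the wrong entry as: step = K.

step = 8

Re-executing:
#1 T1 reads 2
#2 T1 CAS(2→3) writes; counter now 3
#3 T2 reads 3
#4 T2 CAS(3→4) writes; counter now 4
#5 T2 reads 4
#6 T0 reads 4
#7 T2 CAS(4→5) writes; counter now 5
#8 T0 CAS(4→5) fails; counter now 5
#9 T0 reads 5
#10 T0 CAS(5→6) writes; counter now 6
Mismatch at 8.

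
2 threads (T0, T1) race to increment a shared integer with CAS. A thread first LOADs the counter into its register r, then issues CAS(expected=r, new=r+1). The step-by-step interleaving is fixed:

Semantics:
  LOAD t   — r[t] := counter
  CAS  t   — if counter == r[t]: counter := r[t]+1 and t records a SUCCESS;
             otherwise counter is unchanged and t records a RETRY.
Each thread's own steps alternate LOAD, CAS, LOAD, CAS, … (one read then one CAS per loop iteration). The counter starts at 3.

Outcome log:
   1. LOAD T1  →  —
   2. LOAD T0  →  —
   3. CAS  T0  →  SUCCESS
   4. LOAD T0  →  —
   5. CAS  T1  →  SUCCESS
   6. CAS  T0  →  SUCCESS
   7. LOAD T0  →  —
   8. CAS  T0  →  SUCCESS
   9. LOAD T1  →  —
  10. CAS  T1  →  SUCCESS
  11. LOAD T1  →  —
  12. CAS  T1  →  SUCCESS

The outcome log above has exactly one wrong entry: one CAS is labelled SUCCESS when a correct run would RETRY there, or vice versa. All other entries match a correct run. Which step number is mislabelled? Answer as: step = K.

Re-executing:
   1) LOAD T1:  M=3  r_T1=3
   2) LOAD T0:  M=3  r_T0=3
   3) CAS  T0:  M=4  r_T0=3 ✓
   4) LOAD T0:  M=4  r_T0=4
   5) CAS  T1:  M=4  r_T1=3 ✗
   6) CAS  T0:  M=5  r_T0=4 ✓
   7) LOAD T0:  M=5  r_T0=5
   8) CAS  T0:  M=6  r_T0=5 ✓
   9) LOAD T1:  M=6  r_T1=6
  10) CAS  T1:  M=7  r_T1=6 ✓
  11) LOAD T1:  M=7  r_T1=7
  12) CAS  T1:  M=8  r_T1=7 ✓
Mismatch at 5.

step = 5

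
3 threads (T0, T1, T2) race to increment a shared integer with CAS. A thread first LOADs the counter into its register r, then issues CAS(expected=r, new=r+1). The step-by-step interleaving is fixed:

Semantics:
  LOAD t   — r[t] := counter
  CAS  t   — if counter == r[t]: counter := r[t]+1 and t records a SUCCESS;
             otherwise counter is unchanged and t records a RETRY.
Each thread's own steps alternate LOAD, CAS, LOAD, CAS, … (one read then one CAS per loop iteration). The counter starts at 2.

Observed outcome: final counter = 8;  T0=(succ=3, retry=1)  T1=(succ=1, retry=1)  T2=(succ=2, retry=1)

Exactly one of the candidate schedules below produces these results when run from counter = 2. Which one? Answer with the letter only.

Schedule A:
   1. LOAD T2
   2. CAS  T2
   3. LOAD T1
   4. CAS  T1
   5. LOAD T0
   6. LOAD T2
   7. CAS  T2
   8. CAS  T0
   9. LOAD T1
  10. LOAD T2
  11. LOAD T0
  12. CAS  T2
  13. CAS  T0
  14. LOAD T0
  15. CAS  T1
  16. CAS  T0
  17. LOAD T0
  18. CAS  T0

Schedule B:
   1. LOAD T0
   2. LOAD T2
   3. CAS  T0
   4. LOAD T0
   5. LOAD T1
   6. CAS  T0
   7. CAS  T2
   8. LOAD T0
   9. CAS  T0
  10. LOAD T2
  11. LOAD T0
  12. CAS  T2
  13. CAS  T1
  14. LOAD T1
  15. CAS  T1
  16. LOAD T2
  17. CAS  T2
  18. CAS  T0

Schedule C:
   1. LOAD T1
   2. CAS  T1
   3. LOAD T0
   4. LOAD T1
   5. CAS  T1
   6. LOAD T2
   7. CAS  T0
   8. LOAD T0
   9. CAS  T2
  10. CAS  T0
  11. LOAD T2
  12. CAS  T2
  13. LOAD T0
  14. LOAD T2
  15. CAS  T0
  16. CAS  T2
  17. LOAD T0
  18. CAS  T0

B

Run B:
step 1: T0 LOAD ⇒ load; ctr=2 reg=2
step 2: T2 LOAD ⇒ load; ctr=2 reg=2
step 3: T0 CAS ⇒ ok; ctr=3 reg=2
step 4: T0 LOAD ⇒ load; ctr=3 reg=3
step 5: T1 LOAD ⇒ load; ctr=3 reg=3
step 6: T0 CAS ⇒ ok; ctr=4 reg=3
step 7: T2 CAS ⇒ retry; ctr=4 reg=2
step 8: T0 LOAD ⇒ load; ctr=4 reg=4
step 9: T0 CAS ⇒ ok; ctr=5 reg=4
step 10: T2 LOAD ⇒ load; ctr=5 reg=5
step 11: T0 LOAD ⇒ load; ctr=5 reg=5
step 12: T2 CAS ⇒ ok; ctr=6 reg=5
step 13: T1 CAS ⇒ retry; ctr=6 reg=3
step 14: T1 LOAD ⇒ load; ctr=6 reg=6
step 15: T1 CAS ⇒ ok; ctr=7 reg=6
step 16: T2 LOAD ⇒ load; ctr=7 reg=7
step 17: T2 CAS ⇒ ok; ctr=8 reg=7
step 18: T0 CAS ⇒ retry; ctr=8 reg=5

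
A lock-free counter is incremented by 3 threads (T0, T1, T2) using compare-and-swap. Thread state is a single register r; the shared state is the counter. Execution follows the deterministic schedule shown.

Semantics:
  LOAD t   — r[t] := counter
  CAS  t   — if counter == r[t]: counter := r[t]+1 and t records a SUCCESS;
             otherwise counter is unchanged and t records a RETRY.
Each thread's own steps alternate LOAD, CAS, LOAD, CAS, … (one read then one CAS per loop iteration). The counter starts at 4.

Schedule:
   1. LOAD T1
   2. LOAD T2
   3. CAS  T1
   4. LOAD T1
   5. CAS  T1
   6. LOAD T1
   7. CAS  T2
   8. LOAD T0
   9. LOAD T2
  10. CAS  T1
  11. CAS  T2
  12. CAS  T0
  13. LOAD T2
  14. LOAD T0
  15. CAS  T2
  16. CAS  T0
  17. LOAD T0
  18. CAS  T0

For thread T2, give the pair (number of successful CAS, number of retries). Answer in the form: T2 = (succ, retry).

T2 = (1, 2)

1. LOAD T1 → mem=4 r[T1]=4 [LOAD]
2. LOAD T2 → mem=4 r[T2]=4 [LOAD]
3. CAS T1 → mem=5 r[T1]=4 [OK]
4. LOAD T1 → mem=5 r[T1]=5 [LOAD]
5. CAS T1 → mem=6 r[T1]=5 [OK]
6. LOAD T1 → mem=6 r[T1]=6 [LOAD]
7. CAS T2 → mem=6 r[T2]=4 [RETRY]
8. LOAD T0 → mem=6 r[T0]=6 [LOAD]
9. LOAD T2 → mem=6 r[T2]=6 [LOAD]
10. CAS T1 → mem=7 r[T1]=6 [OK]
11. CAS T2 → mem=7 r[T2]=6 [RETRY]
12. CAS T0 → mem=7 r[T0]=6 [RETRY]
13. LOAD T2 → mem=7 r[T2]=7 [LOAD]
14. LOAD T0 → mem=7 r[T0]=7 [LOAD]
15. CAS T2 → mem=8 r[T2]=7 [OK]
16. CAS T0 → mem=8 r[T0]=7 [RETRY]
17. LOAD T0 → mem=8 r[T0]=8 [LOAD]
18. CAS T0 → mem=9 r[T0]=8 [OK]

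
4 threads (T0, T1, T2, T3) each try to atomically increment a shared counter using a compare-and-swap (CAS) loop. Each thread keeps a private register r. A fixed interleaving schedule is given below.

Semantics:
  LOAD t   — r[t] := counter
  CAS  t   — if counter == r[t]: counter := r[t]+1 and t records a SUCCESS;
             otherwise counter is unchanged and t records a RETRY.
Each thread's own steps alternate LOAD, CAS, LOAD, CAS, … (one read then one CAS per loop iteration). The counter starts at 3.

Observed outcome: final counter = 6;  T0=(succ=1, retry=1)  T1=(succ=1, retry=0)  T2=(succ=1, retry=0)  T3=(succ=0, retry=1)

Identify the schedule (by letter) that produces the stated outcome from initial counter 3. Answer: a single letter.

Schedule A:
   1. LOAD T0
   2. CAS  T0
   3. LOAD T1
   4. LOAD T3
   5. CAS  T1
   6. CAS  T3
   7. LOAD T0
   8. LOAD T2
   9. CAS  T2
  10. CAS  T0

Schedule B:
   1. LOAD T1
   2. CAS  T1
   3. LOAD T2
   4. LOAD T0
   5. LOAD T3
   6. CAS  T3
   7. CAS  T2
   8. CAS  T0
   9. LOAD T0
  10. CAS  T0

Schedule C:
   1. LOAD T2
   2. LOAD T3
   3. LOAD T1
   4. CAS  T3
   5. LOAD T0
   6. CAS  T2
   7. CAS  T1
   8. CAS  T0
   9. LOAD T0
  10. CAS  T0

A

Tracing schedule A:
step 1: T0 LOAD ⇒ load; ctr=3 reg=3
step 2: T0 CAS ⇒ ok; ctr=4 reg=3
step 3: T1 LOAD ⇒ load; ctr=4 reg=4
step 4: T3 LOAD ⇒ load; ctr=4 reg=4
step 5: T1 CAS ⇒ ok; ctr=5 reg=4
step 6: T3 CAS ⇒ retry; ctr=5 reg=4
step 7: T0 LOAD ⇒ load; ctr=5 reg=5
step 8: T2 LOAD ⇒ load; ctr=5 reg=5
step 9: T2 CAS ⇒ ok; ctr=6 reg=5
step 10: T0 CAS ⇒ retry; ctr=6 reg=5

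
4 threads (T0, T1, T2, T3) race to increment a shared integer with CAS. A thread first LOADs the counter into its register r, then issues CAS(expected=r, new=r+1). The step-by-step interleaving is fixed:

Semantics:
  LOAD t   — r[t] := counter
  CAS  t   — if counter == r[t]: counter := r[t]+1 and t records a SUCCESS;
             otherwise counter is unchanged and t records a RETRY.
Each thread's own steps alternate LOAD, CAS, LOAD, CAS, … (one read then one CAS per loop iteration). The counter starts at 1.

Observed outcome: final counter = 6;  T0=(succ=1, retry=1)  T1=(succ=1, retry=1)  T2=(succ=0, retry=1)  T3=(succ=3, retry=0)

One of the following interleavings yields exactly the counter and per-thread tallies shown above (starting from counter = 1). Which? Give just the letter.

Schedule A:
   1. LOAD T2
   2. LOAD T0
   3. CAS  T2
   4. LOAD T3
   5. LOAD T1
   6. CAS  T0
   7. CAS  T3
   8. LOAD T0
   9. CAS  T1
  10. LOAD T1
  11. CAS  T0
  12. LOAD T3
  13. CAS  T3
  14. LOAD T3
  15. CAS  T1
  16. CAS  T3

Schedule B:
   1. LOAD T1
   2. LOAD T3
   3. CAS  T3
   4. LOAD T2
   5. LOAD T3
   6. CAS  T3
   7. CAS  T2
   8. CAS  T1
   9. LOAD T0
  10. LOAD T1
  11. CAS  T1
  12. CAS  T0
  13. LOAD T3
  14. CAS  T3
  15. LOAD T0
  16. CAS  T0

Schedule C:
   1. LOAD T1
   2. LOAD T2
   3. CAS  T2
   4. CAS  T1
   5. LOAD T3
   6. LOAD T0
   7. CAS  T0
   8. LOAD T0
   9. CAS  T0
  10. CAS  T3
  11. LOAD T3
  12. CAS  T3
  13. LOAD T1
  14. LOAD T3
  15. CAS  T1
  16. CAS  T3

B

Run B:
T1 LOAD — after: cnt=1, r=1 — load
T3 LOAD — after: cnt=1, r=1 — load
T3 CAS — after: cnt=2, r=1 — ok
T2 LOAD — after: cnt=2, r=2 — load
T3 LOAD — after: cnt=2, r=2 — load
T3 CAS — after: cnt=3, r=2 — ok
T2 CAS — after: cnt=3, r=2 — retry
T1 CAS — after: cnt=3, r=1 — retry
T0 LOAD — after: cnt=3, r=3 — load
T1 LOAD — after: cnt=3, r=3 — load
T1 CAS — after: cnt=4, r=3 — ok
T0 CAS — after: cnt=4, r=3 — retry
T3 LOAD — after: cnt=4, r=4 — load
T3 CAS — after: cnt=5, r=4 — ok
T0 LOAD — after: cnt=5, r=5 — load
T0 CAS — after: cnt=6, r=5 — ok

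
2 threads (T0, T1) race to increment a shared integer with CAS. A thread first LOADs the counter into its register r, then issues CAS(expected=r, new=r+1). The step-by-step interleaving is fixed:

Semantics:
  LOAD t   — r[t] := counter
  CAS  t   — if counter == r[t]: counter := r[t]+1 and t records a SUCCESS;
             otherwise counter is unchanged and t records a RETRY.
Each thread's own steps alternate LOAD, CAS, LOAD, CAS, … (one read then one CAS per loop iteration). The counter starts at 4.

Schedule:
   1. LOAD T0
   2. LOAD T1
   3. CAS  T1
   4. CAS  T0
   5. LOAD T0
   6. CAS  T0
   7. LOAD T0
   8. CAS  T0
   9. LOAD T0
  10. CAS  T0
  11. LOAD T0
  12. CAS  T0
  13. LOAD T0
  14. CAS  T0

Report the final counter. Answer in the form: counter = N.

counter = 10

1. LOAD T0 → mem=4 r[T0]=4 [LOAD]
2. LOAD T1 → mem=4 r[T1]=4 [LOAD]
3. CAS T1 → mem=5 r[T1]=4 [OK]
4. CAS T0 → mem=5 r[T0]=4 [RETRY]
5. LOAD T0 → mem=5 r[T0]=5 [LOAD]
6. CAS T0 → mem=6 r[T0]=5 [OK]
7. LOAD T0 → mem=6 r[T0]=6 [LOAD]
8. CAS T0 → mem=7 r[T0]=6 [OK]
9. LOAD T0 → mem=7 r[T0]=7 [LOAD]
10. CAS T0 → mem=8 r[T0]=7 [OK]
11. LOAD T0 → mem=8 r[T0]=8 [LOAD]
12. CAS T0 → mem=9 r[T0]=8 [OK]
13. LOAD T0 → mem=9 r[T0]=9 [LOAD]
14. CAS T0 → mem=10 r[T0]=9 [OK]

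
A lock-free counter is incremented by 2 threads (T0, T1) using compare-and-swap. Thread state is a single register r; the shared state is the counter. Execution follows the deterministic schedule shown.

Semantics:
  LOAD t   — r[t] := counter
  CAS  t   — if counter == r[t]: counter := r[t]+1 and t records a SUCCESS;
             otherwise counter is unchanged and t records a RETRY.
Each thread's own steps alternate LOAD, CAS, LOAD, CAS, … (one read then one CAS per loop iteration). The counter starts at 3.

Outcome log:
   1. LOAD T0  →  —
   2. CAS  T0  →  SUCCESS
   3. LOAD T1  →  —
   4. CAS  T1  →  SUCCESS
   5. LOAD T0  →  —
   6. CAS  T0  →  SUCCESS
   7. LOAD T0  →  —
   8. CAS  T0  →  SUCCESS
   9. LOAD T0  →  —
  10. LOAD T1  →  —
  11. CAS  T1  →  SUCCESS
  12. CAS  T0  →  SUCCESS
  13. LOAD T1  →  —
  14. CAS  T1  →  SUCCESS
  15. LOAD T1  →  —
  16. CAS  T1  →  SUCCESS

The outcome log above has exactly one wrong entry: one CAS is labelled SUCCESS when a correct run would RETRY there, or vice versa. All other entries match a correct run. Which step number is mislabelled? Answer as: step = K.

step = 12

Re-executing:
1. LOAD T0 → mem=3 r[T0]=3 [LOAD]
2. CAS T0 → mem=4 r[T0]=3 [OK]
3. LOAD T1 → mem=4 r[T1]=4 [LOAD]
4. CAS T1 → mem=5 r[T1]=4 [OK]
5. LOAD T0 → mem=5 r[T0]=5 [LOAD]
6. CAS T0 → mem=6 r[T0]=5 [OK]
7. LOAD T0 → mem=6 r[T0]=6 [LOAD]
8. CAS T0 → mem=7 r[T0]=6 [OK]
9. LOAD T0 → mem=7 r[T0]=7 [LOAD]
10. LOAD T1 → mem=7 r[T1]=7 [LOAD]
11. CAS T1 → mem=8 r[T1]=7 [OK]
12. CAS T0 → mem=8 r[T0]=7 [RETRY]
13. LOAD T1 → mem=8 r[T1]=8 [LOAD]
14. CAS T1 → mem=9 r[T1]=8 [OK]
15. LOAD T1 → mem=9 r[T1]=9 [LOAD]
16. CAS T1 → mem=10 r[T1]=9 [OK]
Mismatch at 12.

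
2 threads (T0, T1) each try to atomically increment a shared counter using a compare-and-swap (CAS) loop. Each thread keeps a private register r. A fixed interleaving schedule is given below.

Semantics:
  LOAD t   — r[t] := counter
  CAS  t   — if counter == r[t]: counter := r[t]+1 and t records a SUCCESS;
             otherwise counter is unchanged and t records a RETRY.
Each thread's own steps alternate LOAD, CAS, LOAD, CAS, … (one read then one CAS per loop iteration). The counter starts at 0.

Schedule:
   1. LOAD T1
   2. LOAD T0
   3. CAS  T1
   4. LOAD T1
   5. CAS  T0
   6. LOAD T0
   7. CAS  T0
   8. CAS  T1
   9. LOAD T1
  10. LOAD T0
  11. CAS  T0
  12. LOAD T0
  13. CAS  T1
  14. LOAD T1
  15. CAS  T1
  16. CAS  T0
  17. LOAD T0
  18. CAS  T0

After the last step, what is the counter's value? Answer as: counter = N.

T1 LOAD — after: cnt=0, r=0 — load
T0 LOAD — after: cnt=0, r=0 — load
T1 CAS — after: cnt=1, r=0 — ok
T1 LOAD — after: cnt=1, r=1 — load
T0 CAS — after: cnt=1, r=0 — retry
T0 LOAD — after: cnt=1, r=1 — load
T0 CAS — after: cnt=2, r=1 — ok
T1 CAS — after: cnt=2, r=1 — retry
T1 LOAD — after: cnt=2, r=2 — load
T0 LOAD — after: cnt=2, r=2 — load
T0 CAS — after: cnt=3, r=2 — ok
T0 LOAD — after: cnt=3, r=3 — load
T1 CAS — after: cnt=3, r=2 — retry
T1 LOAD — after: cnt=3, r=3 — load
T1 CAS — after: cnt=4, r=3 — ok
T0 CAS — after: cnt=4, r=3 — retry
T0 LOAD — after: cnt=4, r=4 — load
T0 CAS — after: cnt=5, r=4 — ok

counter = 5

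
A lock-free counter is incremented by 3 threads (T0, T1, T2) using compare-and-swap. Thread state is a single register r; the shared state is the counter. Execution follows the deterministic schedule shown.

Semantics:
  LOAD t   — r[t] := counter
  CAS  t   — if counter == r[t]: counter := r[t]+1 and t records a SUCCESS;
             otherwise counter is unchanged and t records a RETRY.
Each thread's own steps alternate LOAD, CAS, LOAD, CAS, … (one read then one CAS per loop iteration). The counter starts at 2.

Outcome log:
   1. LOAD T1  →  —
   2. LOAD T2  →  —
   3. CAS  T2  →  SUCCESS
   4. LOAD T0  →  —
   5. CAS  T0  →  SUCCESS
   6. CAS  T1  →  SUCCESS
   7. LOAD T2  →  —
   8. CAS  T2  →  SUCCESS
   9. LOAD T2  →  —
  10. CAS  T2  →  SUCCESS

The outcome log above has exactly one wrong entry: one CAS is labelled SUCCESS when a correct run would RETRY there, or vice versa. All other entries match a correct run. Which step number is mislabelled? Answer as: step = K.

Re-executing:
#1 T1 reads 2
#2 T2 reads 2
#3 T2 CAS(2→3) writes; counter now 3
#4 T0 reads 3
#5 T0 CAS(3→4) writes; counter now 4
#6 T1 CAS(2→3) fails; counter now 4
#7 T2 reads 4
#8 T2 CAS(4→5) writes; counter now 5
#9 T2 reads 5
#10 T2 CAS(5→6) writes; counter now 6
Log disagrees first at step 6.

step = 6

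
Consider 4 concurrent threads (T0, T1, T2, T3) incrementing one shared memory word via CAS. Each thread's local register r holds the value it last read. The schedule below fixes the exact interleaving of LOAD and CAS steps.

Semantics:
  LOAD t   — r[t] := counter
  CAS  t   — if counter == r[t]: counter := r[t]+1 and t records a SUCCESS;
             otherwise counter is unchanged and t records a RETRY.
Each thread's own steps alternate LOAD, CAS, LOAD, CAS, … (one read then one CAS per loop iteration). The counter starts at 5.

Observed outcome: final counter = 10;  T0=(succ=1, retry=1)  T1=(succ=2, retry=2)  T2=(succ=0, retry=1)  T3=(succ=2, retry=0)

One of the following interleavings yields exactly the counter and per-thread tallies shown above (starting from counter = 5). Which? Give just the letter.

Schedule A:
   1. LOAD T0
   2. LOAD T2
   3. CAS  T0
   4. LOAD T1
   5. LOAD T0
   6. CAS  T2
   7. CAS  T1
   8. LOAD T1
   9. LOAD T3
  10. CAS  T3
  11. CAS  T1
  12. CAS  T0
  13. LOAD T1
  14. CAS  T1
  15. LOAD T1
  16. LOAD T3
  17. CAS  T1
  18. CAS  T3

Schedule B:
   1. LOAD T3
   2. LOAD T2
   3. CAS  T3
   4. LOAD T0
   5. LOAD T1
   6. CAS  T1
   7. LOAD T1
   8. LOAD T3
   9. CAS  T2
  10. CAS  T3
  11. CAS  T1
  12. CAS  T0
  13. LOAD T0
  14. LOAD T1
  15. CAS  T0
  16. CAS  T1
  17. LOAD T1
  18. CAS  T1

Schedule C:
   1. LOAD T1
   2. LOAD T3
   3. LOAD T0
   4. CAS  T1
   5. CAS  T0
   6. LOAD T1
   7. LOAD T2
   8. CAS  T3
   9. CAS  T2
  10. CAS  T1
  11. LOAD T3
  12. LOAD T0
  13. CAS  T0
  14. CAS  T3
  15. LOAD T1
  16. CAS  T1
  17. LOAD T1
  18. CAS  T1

B

Tracing schedule B:
T3 LOAD — after: cnt=5, r=5 — load
T2 LOAD — after: cnt=5, r=5 — load
T3 CAS — after: cnt=6, r=5 — ok
T0 LOAD — after: cnt=6, r=6 — load
T1 LOAD — after: cnt=6, r=6 — load
T1 CAS — after: cnt=7, r=6 — ok
T1 LOAD — after: cnt=7, r=7 — load
T3 LOAD — after: cnt=7, r=7 — load
T2 CAS — after: cnt=7, r=5 — retry
T3 CAS — after: cnt=8, r=7 — ok
T1 CAS — after: cnt=8, r=7 — retry
T0 CAS — after: cnt=8, r=6 — retry
T0 LOAD — after: cnt=8, r=8 — load
T1 LOAD — after: cnt=8, r=8 — load
T0 CAS — after: cnt=9, r=8 — ok
T1 CAS — after: cnt=9, r=8 — retry
T1 LOAD — after: cnt=9, r=9 — load
T1 CAS — after: cnt=10, r=9 — ok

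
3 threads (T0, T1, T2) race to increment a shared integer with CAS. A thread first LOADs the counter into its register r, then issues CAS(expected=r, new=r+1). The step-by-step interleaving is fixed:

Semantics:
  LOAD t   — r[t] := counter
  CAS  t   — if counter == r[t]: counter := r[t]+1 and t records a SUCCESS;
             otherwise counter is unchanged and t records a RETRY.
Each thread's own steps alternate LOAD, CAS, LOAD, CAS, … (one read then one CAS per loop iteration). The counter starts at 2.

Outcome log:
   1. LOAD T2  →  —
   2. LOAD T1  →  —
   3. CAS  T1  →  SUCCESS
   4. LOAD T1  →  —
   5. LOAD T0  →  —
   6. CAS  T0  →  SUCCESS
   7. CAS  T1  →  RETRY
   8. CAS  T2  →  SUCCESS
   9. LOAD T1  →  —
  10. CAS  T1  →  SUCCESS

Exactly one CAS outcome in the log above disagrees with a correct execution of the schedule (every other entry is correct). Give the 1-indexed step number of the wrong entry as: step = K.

Correct run:
step 1: T2 LOAD ⇒ load; ctr=2 reg=2
step 2: T1 LOAD ⇒ load; ctr=2 reg=2
step 3: T1 CAS ⇒ ok; ctr=3 reg=2
step 4: T1 LOAD ⇒ load; ctr=3 reg=3
step 5: T0 LOAD ⇒ load; ctr=3 reg=3
step 6: T0 CAS ⇒ ok; ctr=4 reg=3
step 7: T1 CAS ⇒ retry; ctr=4 reg=3
step 8: T2 CAS ⇒ retry; ctr=4 reg=2
step 9: T1 LOAD ⇒ load; ctr=4 reg=4
step 10: T1 CAS ⇒ ok; ctr=5 reg=4
Flip is step 8.

step = 8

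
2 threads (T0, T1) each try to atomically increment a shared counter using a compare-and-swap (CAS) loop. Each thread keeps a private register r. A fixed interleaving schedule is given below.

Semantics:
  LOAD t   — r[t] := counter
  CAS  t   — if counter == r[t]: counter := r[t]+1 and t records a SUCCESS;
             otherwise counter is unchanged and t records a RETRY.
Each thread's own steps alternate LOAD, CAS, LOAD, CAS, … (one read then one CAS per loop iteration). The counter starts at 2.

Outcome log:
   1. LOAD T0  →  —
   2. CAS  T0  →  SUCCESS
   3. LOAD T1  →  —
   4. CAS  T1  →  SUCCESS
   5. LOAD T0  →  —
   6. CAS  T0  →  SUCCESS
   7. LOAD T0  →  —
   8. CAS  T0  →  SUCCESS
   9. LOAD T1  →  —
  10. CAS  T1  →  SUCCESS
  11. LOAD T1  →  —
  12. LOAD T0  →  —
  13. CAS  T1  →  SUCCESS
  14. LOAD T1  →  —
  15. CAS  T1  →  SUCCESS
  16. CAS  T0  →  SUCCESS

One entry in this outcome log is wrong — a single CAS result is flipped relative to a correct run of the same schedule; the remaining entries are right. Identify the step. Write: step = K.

Correct run:
   1) LOAD T0:  M=2  r_T0=2
   2) CAS  T0:  M=3  r_T0=2 ✓
   3) LOAD T1:  M=3  r_T1=3
   4) CAS  T1:  M=4  r_T1=3 ✓
   5) LOAD T0:  M=4  r_T0=4
   6) CAS  T0:  M=5  r_T0=4 ✓
   7) LOAD T0:  M=5  r_T0=5
   8) CAS  T0:  M=6  r_T0=5 ✓
   9) LOAD T1:  M=6  r_T1=6
  10) CAS  T1:  M=7  r_T1=6 ✓
  11) LOAD T1:  M=7  r_T1=7
  12) LOAD T0:  M=7  r_T0=7
  13) CAS  T1:  M=8  r_T1=7 ✓
  14) LOAD T1:  M=8  r_T1=8
  15) CAS  T1:  M=9  r_T1=8 ✓
  16) CAS  T0:  M=9  r_T0=7 ✗
Flip is step 16.

step = 16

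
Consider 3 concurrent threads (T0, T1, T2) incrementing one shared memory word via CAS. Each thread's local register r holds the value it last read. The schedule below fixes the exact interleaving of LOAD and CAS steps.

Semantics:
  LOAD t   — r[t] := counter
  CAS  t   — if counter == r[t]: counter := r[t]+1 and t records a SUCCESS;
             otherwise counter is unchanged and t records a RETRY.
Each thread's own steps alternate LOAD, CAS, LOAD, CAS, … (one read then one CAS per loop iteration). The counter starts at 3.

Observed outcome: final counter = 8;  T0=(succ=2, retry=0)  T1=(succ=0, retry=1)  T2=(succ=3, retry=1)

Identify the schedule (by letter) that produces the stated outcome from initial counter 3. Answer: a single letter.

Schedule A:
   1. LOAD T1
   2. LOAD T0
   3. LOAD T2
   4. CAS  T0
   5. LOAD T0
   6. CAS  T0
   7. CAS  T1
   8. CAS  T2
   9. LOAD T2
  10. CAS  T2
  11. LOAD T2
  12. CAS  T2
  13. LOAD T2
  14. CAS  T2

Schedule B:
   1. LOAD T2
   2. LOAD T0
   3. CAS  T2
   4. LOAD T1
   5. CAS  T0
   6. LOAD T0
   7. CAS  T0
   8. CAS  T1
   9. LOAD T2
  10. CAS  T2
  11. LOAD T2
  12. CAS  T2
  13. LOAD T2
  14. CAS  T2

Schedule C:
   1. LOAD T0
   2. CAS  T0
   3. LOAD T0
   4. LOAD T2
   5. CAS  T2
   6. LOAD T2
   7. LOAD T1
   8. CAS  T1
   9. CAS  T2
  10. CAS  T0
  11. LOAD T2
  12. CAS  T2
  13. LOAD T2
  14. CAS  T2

A

Run A:
step 1: T1 LOAD ⇒ load; ctr=3 reg=3
step 2: T0 LOAD ⇒ load; ctr=3 reg=3
step 3: T2 LOAD ⇒ load; ctr=3 reg=3
step 4: T0 CAS ⇒ ok; ctr=4 reg=3
step 5: T0 LOAD ⇒ load; ctr=4 reg=4
step 6: T0 CAS ⇒ ok; ctr=5 reg=4
step 7: T1 CAS ⇒ retry; ctr=5 reg=3
step 8: T2 CAS ⇒ retry; ctr=5 reg=3
step 9: T2 LOAD ⇒ load; ctr=5 reg=5
step 10: T2 CAS ⇒ ok; ctr=6 reg=5
step 11: T2 LOAD ⇒ load; ctr=6 reg=6
step 12: T2 CAS ⇒ ok; ctr=7 reg=6
step 13: T2 LOAD ⇒ load; ctr=7 reg=7
step 14: T2 CAS ⇒ ok; ctr=8 reg=7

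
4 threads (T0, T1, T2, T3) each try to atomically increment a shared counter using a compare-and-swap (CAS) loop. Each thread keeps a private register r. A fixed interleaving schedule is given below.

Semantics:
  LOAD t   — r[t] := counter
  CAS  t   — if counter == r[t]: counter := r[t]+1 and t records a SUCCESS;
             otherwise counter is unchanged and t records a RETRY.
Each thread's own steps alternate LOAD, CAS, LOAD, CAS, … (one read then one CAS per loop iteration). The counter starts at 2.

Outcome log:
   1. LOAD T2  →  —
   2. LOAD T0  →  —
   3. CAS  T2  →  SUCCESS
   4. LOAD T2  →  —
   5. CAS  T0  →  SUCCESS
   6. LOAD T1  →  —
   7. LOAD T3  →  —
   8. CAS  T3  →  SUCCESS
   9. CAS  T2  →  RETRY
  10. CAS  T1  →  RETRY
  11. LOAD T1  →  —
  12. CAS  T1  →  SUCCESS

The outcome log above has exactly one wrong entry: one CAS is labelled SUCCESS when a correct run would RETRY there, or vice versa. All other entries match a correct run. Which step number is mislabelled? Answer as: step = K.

Reference trace:
   1) LOAD T2:  M=2  r_T2=2
   2) LOAD T0:  M=2  r_T0=2
   3) CAS  T2:  M=3  r_T2=2 ✓
   4) LOAD T2:  M=3  r_T2=3
   5) CAS  T0:  M=3  r_T0=2 ✗
   6) LOAD T1:  M=3  r_T1=3
   7) LOAD T3:  M=3  r_T3=3
   8) CAS  T3:  M=4  r_T3=3 ✓
   9) CAS  T2:  M=4  r_T2=3 ✗
  10) CAS  T1:  M=4  r_T1=3 ✗
  11) LOAD T1:  M=4  r_T1=4
  12) CAS  T1:  M=5  r_T1=4 ✓
Mismatch at 5.

step = 5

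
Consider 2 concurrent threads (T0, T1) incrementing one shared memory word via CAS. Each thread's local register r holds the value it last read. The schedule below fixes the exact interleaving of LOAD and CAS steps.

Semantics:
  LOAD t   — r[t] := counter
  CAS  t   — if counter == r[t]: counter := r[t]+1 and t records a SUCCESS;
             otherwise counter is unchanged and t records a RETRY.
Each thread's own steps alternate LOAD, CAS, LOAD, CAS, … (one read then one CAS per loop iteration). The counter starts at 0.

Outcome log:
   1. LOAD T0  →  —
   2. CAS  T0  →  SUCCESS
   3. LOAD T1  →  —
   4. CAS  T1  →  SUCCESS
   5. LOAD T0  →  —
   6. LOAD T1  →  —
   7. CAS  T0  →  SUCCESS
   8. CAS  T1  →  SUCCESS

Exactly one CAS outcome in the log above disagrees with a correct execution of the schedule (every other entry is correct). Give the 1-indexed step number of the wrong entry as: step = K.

Reference trace:
   1) LOAD T0:  M=0  r_T0=0
   2) CAS  T0:  M=1  r_T0=0 ✓
   3) LOAD T1:  M=1  r_T1=1
   4) CAS  T1:  M=2  r_T1=1 ✓
   5) LOAD T0:  M=2  r_T0=2
   6) LOAD T1:  M=2  r_T1=2
   7) CAS  T0:  M=3  r_T0=2 ✓
   8) CAS  T1:  M=3  r_T1=2 ✗
Mismatch at 8.

step = 8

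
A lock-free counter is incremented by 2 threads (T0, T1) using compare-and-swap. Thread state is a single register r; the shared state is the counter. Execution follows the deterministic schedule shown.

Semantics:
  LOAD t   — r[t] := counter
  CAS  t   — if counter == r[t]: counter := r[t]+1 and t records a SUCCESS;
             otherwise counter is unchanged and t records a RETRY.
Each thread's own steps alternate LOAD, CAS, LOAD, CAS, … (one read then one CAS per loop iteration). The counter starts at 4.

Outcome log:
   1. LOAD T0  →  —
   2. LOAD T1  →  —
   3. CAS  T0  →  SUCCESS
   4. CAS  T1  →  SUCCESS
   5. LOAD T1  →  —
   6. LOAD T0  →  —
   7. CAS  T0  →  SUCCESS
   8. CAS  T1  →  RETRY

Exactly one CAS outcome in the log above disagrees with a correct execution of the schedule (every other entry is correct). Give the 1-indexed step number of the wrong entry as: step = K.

Re-executing:
step 1: T0 LOAD ⇒ load; ctr=4 reg=4
step 2: T1 LOAD ⇒ load; ctr=4 reg=4
step 3: T0 CAS ⇒ ok; ctr=5 reg=4
step 4: T1 CAS ⇒ retry; ctr=5 reg=4
step 5: T1 LOAD ⇒ load; ctr=5 reg=5
step 6: T0 LOAD ⇒ load; ctr=5 reg=5
step 7: T0 CAS ⇒ ok; ctr=6 reg=5
step 8: T1 CAS ⇒ retry; ctr=6 reg=5
Log disagrees first at step 4.

step = 4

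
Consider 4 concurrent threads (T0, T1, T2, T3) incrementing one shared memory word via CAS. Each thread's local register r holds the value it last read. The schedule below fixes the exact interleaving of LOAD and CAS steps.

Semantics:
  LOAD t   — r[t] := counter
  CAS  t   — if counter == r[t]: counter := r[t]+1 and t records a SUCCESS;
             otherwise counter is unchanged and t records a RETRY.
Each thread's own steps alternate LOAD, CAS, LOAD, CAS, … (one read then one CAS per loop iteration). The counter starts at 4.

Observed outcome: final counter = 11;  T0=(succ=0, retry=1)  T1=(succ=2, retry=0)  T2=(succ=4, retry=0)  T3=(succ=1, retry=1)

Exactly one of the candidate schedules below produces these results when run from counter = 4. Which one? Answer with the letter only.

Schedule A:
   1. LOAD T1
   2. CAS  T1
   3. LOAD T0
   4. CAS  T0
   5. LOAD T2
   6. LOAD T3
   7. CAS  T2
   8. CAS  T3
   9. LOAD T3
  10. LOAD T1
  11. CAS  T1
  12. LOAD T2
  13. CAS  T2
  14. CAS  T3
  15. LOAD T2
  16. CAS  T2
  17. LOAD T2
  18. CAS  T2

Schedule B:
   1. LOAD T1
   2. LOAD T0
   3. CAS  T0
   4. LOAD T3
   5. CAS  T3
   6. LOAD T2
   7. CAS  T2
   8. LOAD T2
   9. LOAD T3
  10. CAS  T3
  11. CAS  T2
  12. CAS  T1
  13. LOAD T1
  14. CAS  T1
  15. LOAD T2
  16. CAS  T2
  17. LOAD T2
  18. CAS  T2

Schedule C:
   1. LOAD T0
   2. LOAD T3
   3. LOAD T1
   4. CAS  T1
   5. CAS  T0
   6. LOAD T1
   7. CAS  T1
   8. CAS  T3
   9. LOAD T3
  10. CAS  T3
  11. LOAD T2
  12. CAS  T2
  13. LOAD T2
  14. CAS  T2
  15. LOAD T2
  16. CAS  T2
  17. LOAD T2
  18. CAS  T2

Tracing schedule C:
step 1: T0 LOAD ⇒ load; ctr=4 reg=4
step 2: T3 LOAD ⇒ load; ctr=4 reg=4
step 3: T1 LOAD ⇒ load; ctr=4 reg=4
step 4: T1 CAS ⇒ ok; ctr=5 reg=4
step 5: T0 CAS ⇒ retry; ctr=5 reg=4
step 6: T1 LOAD ⇒ load; ctr=5 reg=5
step 7: T1 CAS ⇒ ok; ctr=6 reg=5
step 8: T3 CAS ⇒ retry; ctr=6 reg=4
step 9: T3 LOAD ⇒ load; ctr=6 reg=6
step 10: T3 CAS ⇒ ok; ctr=7 reg=6
step 11: T2 LOAD ⇒ load; ctr=7 reg=7
step 12: T2 CAS ⇒ ok; ctr=8 reg=7
step 13: T2 LOAD ⇒ load; ctr=8 reg=8
step 14: T2 CAS ⇒ ok; ctr=9 reg=8
step 15: T2 LOAD ⇒ load; ctr=9 reg=9
step 16: T2 CAS ⇒ ok; ctr=10 reg=9
step 17: T2 LOAD ⇒ load; ctr=10 reg=10
step 18: T2 CAS ⇒ ok; ctr=11 reg=10

C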